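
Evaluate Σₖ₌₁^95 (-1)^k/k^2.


S = -1 + 1/4 - 1/9 + 1/16 - 1/25 + 1/36 - 1/49 + 1/64 ± ...
= -0.8225
(Full series converges to -π²/12 ≈ -0.8225)

S_95 = -0.8225


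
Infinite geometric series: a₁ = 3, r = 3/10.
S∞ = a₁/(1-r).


S∞ = a₁/(1-r) = 3/(1 - 3/10)
= 3/(7/10)
= 30/7

S∞ = 30/7


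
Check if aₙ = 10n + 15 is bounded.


aₙ = 10n + 15 → as n→∞, aₙ→∞
No finite upper bound exists
The sequence is UNBOUNDED

Unbounded (aₙ → ∞ as n → ∞)


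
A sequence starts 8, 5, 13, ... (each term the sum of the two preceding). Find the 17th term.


Computing iteratively: 8, 5, 13, 18, 31, 49, 80, 129, 209, 338, 547, 885, ...
a_17 = 9815

a_17 = 9815


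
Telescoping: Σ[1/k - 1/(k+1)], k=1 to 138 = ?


Telescoping: adjacent terms cancel.
= 1/1 - 1/139
= 1 - 1/139 = 138/139

Sum = 138/139


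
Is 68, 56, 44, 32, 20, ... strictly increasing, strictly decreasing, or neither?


Differences: -12, -12, -12, -12
All differences < 0 → strictly DECREASING

Monotonically decreasing


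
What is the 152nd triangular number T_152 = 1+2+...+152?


n(n+1)/2 = 152×153/2 = 23256/2 = 11628

Σk = 11628


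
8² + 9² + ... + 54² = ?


Σₖ₌8^54 k² = Σₖ₌₁^54 k² − Σₖ₌₁^7 k²
= 54·55·109/6 − 7·8·15/6
= 53955 − 140 = 53815

Σk² = 53815


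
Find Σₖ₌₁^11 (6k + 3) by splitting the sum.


Σ(6k+3) = 6·Σk + 3·n
= 6·66 + 3·11
= 396 + 33 = 429

Σ = 429


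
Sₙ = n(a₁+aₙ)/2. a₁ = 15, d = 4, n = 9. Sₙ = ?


aₙ = 15 + (9-1)×4 = 47
Sₙ = n(a₁+aₙ)/2 = 9×(15+47)/2
= 9×62/2 = 279

S_9 = 279


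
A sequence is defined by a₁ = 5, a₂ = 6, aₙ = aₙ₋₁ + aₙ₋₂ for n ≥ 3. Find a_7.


Computing iteratively: 5, 6, 11, 17, 28, 45, 73
a_7 = 73

a_7 = 73


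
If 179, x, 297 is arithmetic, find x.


AM = (179 + 297)/2 = 476/2 = 238

AM = 238


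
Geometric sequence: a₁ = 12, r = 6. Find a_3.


aₙ = a₁·r^(n-1)
= 12×6^2
= 12×36
= 432

a_3 = 432


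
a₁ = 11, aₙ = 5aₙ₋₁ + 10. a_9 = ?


Computing step by step:
a_1 = 11
a_2 = 65
a_3 = 335
a_4 = 1685
a_5 = 8435
a_6 = 42185
a_7 = 210935
a_8 = 1054685
a_9 = 5273435


a_9 = 5273435


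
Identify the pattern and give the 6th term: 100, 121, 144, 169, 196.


Pattern: perfect squares: n²
Terms: 100, 121, 144, 169, 196
Next term = 225

Next term = 225


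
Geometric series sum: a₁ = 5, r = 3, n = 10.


Sₙ = 5×(3^10 - 1)/(3 - 1)
= 5×(59049 - 1)/2
= 5×59048/2
= 147620

S_10 = 147620


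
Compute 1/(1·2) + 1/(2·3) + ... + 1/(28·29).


1/(k(k+1)) = 1/k - 1/(k+1) (partial fractions)
Telescoping: Σ = 1 - 1/29 = 28/29

Sum = 28/29


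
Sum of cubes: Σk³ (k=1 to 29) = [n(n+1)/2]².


n(n+1)/2 = 29×30/2 = 435
Σk³ = 435² = 189225

Σk³ = 189225


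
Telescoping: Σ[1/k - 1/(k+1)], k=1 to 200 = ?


Telescoping: adjacent terms cancel.
= 1/1 - 1/201
= 1 - 1/201 = 200/201

Sum = 200/201


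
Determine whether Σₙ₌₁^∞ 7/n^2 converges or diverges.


p-series test: Σ c/n^p converges if p > 1, diverges if p ≤ 1 (constant c > 0 doesn't affect convergence).
p = 2
2 > 1 → CONVERGES

Converges (p = 2 > 1)


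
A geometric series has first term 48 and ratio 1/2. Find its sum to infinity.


S∞ = a₁/(1-r) = 48/(1 - 1/2)
= 48/(1/2)
= 96

S∞ = 96


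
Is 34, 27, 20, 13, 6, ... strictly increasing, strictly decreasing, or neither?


Differences: -7, -7, -7, -7
All differences < 0 → strictly DECREASING

Monotonically decreasing


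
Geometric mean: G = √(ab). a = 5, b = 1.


GM = √(5×1) = √5 = 2.2361

GM = 2.2361


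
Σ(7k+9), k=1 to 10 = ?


Σ(7k+9) = 7·Σk + 9·n
= 7·55 + 9·10
= 385 + 90 = 475

Σ = 475


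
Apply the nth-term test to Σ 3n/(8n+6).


lim(n→∞) 3n/(8n+6) = 3/8 = 3/8  (divide numerator and denominator by n)
lim aₙ = 3/8 ≠ 0 → series DIVERGES

Diverges (lim aₙ = 3/8 ≠ 0)


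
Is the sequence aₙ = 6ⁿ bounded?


aₙ = 6ⁿ → as n→∞, aₙ→∞ (since base 6 > 1)
No finite upper bound exists
The sequence is UNBOUNDED

Unbounded (aₙ → ∞ as n → ∞)


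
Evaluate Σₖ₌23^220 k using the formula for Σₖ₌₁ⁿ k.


Σₖ₌23^220 k = Σₖ₌₁^220 k − Σₖ₌₁^22 k
= 220·221/2 − 22·23/2
= 24310 − 253 = 24057

Σk = 24057


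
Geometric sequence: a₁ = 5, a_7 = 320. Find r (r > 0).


r^(n-1) = aₙ/a₁
r^6 = 320/5 = 64
r = 64^(1/6)
= ±2; taking r > 0 gives r = 2

r = 2


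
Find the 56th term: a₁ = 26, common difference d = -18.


aₙ = a₁ + (n-1)d
= 26 + (56-1)×-18
= 26 - 990
= -964

a_56 = -964


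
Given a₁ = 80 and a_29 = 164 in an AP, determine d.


d = (aₙ - a₁)/(n-1)
= (164 - 80)/(29-1)
= 84/28 = 3

d = 3


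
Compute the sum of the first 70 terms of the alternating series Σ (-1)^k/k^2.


S = -1 + 1/4 - 1/9 + 1/16 - 1/25 + 1/36 - 1/49 + 1/64 ± ...
= -0.8224
(Full series converges to -π²/12 ≈ -0.8225)

S_70 = -0.8224


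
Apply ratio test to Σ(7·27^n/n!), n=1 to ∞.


aₙ = 7·27^n/n!
a_{n+1}/aₙ = 27^(n+1)/(n+1)! × n!/27^n  (constant 7 cancels)
= 27/(n+1)
L = lim(n→∞) 27/(n+1) = 0
L < 1 → series CONVERGES

Converges (ratio test: L = 0 < 1)


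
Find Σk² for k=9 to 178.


Σₖ₌9^178 k² = Σₖ₌₁^178 k² − Σₖ₌₁^8 k²
= 178·179·357/6 − 8·9·17/6
= 1895789 − 204 = 1895585

Σk² = 1895585


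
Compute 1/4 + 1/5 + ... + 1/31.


Σₖ₌4^31 1/k = 1/4 + 1/5 + 1/6 + ... + 1/31
= 158404333811557/72201776446800
≈ 2.1939

Sum = 158404333811557/72201776446800 ≈ 2.1939


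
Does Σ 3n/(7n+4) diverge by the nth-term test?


lim(n→∞) 3n/(7n+4) = 3/7 = 3/7  (divide numerator and denominator by n)
lim aₙ = 3/7 ≠ 0 → series DIVERGES

Diverges (lim aₙ = 3/7 ≠ 0)


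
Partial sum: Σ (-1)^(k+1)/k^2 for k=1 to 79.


S = 1 - 1/4 + 1/9 - 1/16 + 1/25 - 1/36 + 1/49 - 1/64 ± ...
= 0.8225
(Full series converges to +π²/12 ≈ +0.8225)

S_79 = 0.8225


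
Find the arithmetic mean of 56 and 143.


AM = (56 + 143)/2 = 199/2 = 99.5

AM = 99.5


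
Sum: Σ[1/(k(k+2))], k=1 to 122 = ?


1/(k(k+2)) = (1/2)·(1/k - 1/(k+2)) (partial fractions)
Telescoping: Σ = (1/2)·(1 + 1/2 - 1/123 - 1/124) = 22631/30504

Sum = 22631/30504


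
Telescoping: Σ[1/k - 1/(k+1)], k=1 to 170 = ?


Telescoping: adjacent terms cancel.
= 1/1 - 1/171
= 1 - 1/171 = 170/171

Sum = 170/171


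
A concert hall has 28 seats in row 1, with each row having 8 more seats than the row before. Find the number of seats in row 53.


aₙ = a₁ + (n-1)d
= 28 + (53-1)×8
= 28 + 416
= 444

a_53 = 444


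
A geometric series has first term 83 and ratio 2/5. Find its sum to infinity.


S∞ = a₁/(1-r) = 83/(1 - 2/5)
= 83/(3/5)
= 415/3

S∞ = 415/3


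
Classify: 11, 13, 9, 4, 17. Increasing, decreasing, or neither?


Differences: 2, -4, -5, 13
Difference at position 1 is +2 (> 0) but position 2 is -4 (< 0) — sequence both rises and falls
→ NOT monotonic

Not monotonic


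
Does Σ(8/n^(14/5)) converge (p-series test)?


p-series test: Σ c/n^p converges if p > 1, diverges if p ≤ 1 (constant c > 0 doesn't affect convergence).
p = 14/5
14/5 > 1 → CONVERGES

Converges (p = 14/5 > 1)


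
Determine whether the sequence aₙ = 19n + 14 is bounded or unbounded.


aₙ = 19n + 14 → as n→∞, aₙ→∞
No finite upper bound exists
The sequence is UNBOUNDED

Unbounded (aₙ → ∞ as n → ∞)


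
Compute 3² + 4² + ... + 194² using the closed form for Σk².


Σₖ₌3^194 k² = Σₖ₌₁^194 k² − Σₖ₌₁^2 k²
= 194·195·389/6 − 2·3·5/6
= 2452645 − 5 = 2452640

Σk² = 2452640


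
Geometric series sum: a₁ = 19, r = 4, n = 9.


Sₙ = 19×(4^9 - 1)/(4 - 1)
= 19×(262144 - 1)/3
= 19×262143/3
= 1660239

S_9 = 1660239


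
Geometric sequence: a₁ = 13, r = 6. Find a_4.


aₙ = a₁·r^(n-1)
= 13×6^3
= 13×216
= 2808

a_4 = 2808


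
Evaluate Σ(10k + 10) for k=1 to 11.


Σ(10k+10) = 10·Σk + 10·n
= 10·66 + 10·11
= 660 + 110 = 770

Σ = 770


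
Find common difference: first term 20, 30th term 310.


d = (aₙ - a₁)/(n-1)
= (310 - 20)/(30-1)
= 290/29 = 10

d = 10


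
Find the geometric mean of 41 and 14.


GM = √(41×14) = √574 = 23.9583

GM = 23.9583


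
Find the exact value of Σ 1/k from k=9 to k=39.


Σₖ₌9^39 1/k = 1/9 + 1/10 + 1/11 + ... + 1/39
= 106559278991299/69388720221600
≈ 1.5357

Sum = 106559278991299/69388720221600 ≈ 1.5357


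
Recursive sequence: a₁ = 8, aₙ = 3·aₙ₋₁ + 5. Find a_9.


Computing step by step:
a_1 = 8
a_2 = 29
a_3 = 92
a_4 = 281
a_5 = 848
a_6 = 2549
a_7 = 7652
a_8 = 22961
a_9 = 68888


a_9 = 68888


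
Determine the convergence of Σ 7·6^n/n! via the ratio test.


aₙ = 7·6^n/n!
a_{n+1}/aₙ = 6^(n+1)/(n+1)! × n!/6^n  (constant 7 cancels)
= 6/(n+1)
L = lim(n→∞) 6/(n+1) = 0
L < 1 → series CONVERGES

Converges (ratio test: L = 0 < 1)


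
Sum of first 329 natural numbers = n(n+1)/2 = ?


n(n+1)/2 = 329×330/2 = 108570/2 = 54285

Σk = 54285


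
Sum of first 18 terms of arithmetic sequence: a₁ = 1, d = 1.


aₙ = 1 + (18-1)×1 = 18
Sₙ = n(a₁+aₙ)/2 = 18×(1+18)/2
= 18×19/2 = 171

S_18 = 171


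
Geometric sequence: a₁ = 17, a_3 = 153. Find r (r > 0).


r^(n-1) = aₙ/a₁
r^2 = 153/17 = 9
r = 9^(1/2)
= ±3; taking r > 0 gives r = 3

r = 3


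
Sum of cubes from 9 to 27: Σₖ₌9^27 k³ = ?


Σₖ₌9^27 k³ = [27·28/2]² − [8·9/2]²
= 142884 − 1296 = 141588

Σk³ = 141588


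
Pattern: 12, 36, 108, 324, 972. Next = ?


Pattern: geometric (r=3)
Terms: 12, 36, 108, 324, 972
Next term = 2916

Next term = 2916


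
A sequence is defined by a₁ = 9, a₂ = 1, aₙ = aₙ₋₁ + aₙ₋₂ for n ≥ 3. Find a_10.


Computing iteratively: 9, 1, 10, 11, 21, 32, 53, 85, 138, 223
a_10 = 223

a_10 = 223


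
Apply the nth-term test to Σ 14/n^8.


lim(n→∞) 14/n^8 = 0
lim aₙ = 0 → nth-term test is INCONCLUSIVE
(Need other tests; this is actually a convergent p-series with p=8 > 1)

Inconclusive (lim aₙ = 0; need another test)


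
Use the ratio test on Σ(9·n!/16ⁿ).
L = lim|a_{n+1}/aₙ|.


aₙ = 9·n!/16^n
a_{n+1}/aₙ = (n+1)!/16^(n+1) × 16^n/n!  (constant 9 cancels)
= (n+1)/16
L = lim(n→∞) (n+1)/16 = ∞
L > 1 → series DIVERGES

Diverges (ratio test: L = ∞ > 1)


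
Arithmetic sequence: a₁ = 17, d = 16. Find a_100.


aₙ = a₁ + (n-1)d
= 17 + (100-1)×16
= 17 + 1584
= 1601

a_100 = 1601


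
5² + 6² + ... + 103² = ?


Σₖ₌5^103 k² = Σₖ₌₁^103 k² − Σₖ₌₁^4 k²
= 103·104·207/6 − 4·5·9/6
= 369564 − 30 = 369534

Σk² = 369534


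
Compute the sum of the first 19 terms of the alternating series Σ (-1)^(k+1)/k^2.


S = 1 - 1/4 + 1/9 - 1/16 + 1/25 - 1/36 + 1/49 - 1/64 ± ...
= 0.8238
(Full series converges to +π²/12 ≈ +0.8225)

S_19 = 0.8238


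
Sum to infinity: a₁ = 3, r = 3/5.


S∞ = a₁/(1-r) = 3/(1 - 3/5)
= 3/(2/5)
= 15/2

S∞ = 15/2


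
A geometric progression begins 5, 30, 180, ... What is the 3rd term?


aₙ = a₁·r^(n-1)
= 5×6^2
= 5×36
= 180

a_3 = 180


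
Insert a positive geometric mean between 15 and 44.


GM = √(15×44) = √660 = 25.6905

GM = 25.6905


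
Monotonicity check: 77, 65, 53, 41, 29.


Differences: -12, -12, -12, -12
All differences < 0 → strictly DECREASING

Monotonically decreasing


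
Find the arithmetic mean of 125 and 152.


AM = (125 + 152)/2 = 277/2 = 138.5

AM = 138.5


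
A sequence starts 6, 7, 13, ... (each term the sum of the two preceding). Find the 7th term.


Computing iteratively: 6, 7, 13, 20, 33, 53, 86
a_7 = 86

a_7 = 86


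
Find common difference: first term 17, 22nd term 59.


d = (aₙ - a₁)/(n-1)
= (59 - 17)/(22-1)
= 42/21 = 2

d = 2


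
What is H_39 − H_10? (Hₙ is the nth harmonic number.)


Σₖ₌11^39 1/k = 1/11 + 1/12 + 1/13 + ... + 1/39
= 91910549166739/69388720221600
≈ 1.3246

Sum = 91910549166739/69388720221600 ≈ 1.3246


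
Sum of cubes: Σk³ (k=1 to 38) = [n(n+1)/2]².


n(n+1)/2 = 38×39/2 = 741
Σk³ = 741² = 549081

Σk³ = 549081


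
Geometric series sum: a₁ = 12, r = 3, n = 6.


Sₙ = 12×(3^6 - 1)/(3 - 1)
= 12×(729 - 1)/2
= 12×728/2
= 4368

S_6 = 4368


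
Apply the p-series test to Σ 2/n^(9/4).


p-series test: Σ c/n^p converges if p > 1, diverges if p ≤ 1 (constant c > 0 doesn't affect convergence).
p = 9/4
9/4 > 1 → CONVERGES

Converges (p = 9/4 > 1)


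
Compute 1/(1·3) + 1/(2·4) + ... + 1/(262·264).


1/(k(k+2)) = (1/2)·(1/k - 1/(k+2)) (partial fractions)
Telescoping: Σ = (1/2)·(1 + 1/2 - 1/263 - 1/264) = 103621/138864

Sum = 103621/138864


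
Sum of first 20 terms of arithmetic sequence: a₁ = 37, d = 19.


aₙ = 37 + (20-1)×19 = 398
Sₙ = n(a₁+aₙ)/2 = 20×(37+398)/2
= 20×435/2 = 4350

S_20 = 4350


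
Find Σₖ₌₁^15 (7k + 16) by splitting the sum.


Σ(7k+16) = 7·Σk + 16·n
= 7·120 + 16·15
= 840 + 240 = 1080

Σ = 1080


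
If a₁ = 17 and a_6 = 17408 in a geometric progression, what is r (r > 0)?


r^(n-1) = aₙ/a₁
r^5 = 17408/17 = 1024
r = 1024^(1/5)
= 4

r = 4


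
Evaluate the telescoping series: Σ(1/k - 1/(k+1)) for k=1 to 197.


Telescoping: adjacent terms cancel.
= 1/1 - 1/198
= 1 - 1/198 = 197/198

Sum = 197/198


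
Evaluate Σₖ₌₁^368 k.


n(n+1)/2 = 368×369/2 = 135792/2 = 67896

Σk = 67896


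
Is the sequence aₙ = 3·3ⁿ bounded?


aₙ = 3·3ⁿ → as n→∞, aₙ→∞ (since base 3 > 1)
No finite upper bound exists
The sequence is UNBOUNDED

Unbounded (aₙ → ∞ as n → ∞)


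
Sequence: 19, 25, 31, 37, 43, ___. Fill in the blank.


Pattern: arithmetic (d=6)
Terms: 19, 25, 31, 37, 43
Next term = 49

Next term = 49


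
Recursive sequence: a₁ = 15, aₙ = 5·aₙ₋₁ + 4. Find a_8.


Computing step by step:
a_1 = 15
a_2 = 79
a_3 = 399
a_4 = 1999
a_5 = 9999
a_6 = 49999
a_7 = 249999
a_8 = 1249999


a_8 = 1249999


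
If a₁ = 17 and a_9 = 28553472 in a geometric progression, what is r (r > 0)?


r^(n-1) = aₙ/a₁
r^8 = 28553472/17 = 1679616
r = 1679616^(1/8)
= ±6; taking r > 0 gives r = 6

r = 6


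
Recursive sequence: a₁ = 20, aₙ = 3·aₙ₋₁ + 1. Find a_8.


Computing step by step:
a_1 = 20
a_2 = 61
a_3 = 184
a_4 = 553
a_5 = 1660
a_6 = 4981
a_7 = 14944
a_8 = 44833


a_8 = 44833


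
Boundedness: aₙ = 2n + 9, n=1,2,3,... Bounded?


aₙ = 2n + 9 → as n→∞, aₙ→∞
No finite upper bound exists
The sequence is UNBOUNDED

Unbounded (aₙ → ∞ as n → ∞)


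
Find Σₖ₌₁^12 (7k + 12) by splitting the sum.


Σ(7k+12) = 7·Σk + 12·n
= 7·78 + 12·12
= 546 + 144 = 690

Σ = 690


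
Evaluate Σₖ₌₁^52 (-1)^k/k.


S = -1 + 1/2 - 1/3 + 1/4 - 1/5 + 1/6 - 1/7 + 1/8 ± ...
= -0.6836
(Full series converges to -ln(2) ≈ -0.6931)

S_52 = -0.6836


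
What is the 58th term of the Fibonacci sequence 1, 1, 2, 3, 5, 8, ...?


Fibonacci sequence: 1, 1, 2, 3, 5, 8, 13, 21, 34, 55, 89, ...
F(58) = 591286729879

F(58) = 591286729879


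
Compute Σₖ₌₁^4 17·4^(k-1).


Sₙ = 17×(4^4 - 1)/(4 - 1)
= 17×(256 - 1)/3
= 17×255/3
= 1445

S_4 = 1445


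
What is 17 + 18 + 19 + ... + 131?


Σₖ₌17^131 k = Σₖ₌₁^131 k − Σₖ₌₁^16 k
= 131·132/2 − 16·17/2
= 8646 − 136 = 8510

Σk = 8510


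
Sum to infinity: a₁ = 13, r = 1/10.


S∞ = a₁/(1-r) = 13/(1 - 1/10)
= 13/(9/10)
= 130/9

S∞ = 130/9


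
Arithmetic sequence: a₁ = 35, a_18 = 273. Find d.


d = (aₙ - a₁)/(n-1)
= (273 - 35)/(18-1)
= 238/17 = 14

d = 14


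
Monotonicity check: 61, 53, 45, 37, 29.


Differences: -8, -8, -8, -8
All differences < 0 → strictly DECREASING

Monotonically decreasing


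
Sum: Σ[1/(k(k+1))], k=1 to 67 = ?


1/(k(k+1)) = 1/k - 1/(k+1) (partial fractions)
Telescoping: Σ = 1 - 1/68 = 67/68

Sum = 67/68


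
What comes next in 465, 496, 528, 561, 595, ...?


Pattern: triangular numbers: n(n+1)/2
Terms: 465, 496, 528, 561, 595
Next term = 630

Next term = 630


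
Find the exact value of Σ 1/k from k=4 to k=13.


Σₖ₌4^13 1/k = 1/4 + 1/5 + 1/6 + 1/7 + 1/8 + 1/9 + 1/10 + 1/11 + 1/12 + 1/13
= 485333/360360
≈ 1.3468

Sum = 485333/360360 ≈ 1.3468


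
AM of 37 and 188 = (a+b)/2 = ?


AM = (37 + 188)/2 = 225/2 = 112.5

AM = 112.5


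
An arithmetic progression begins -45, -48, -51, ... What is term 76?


aₙ = a₁ + (n-1)d
= -45 + (76-1)×-3
= -45 - 225
= -270

a_76 = -270


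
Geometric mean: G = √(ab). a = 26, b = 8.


GM = √(26×8) = √208 = 14.4222

GM = 14.4222


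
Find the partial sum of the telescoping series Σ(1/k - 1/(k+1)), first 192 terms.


Telescoping: adjacent terms cancel.
= 1/1 - 1/193
= 1 - 1/193 = 192/193

Sum = 192/193


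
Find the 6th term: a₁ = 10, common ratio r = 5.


aₙ = a₁·r^(n-1)
= 10×5^5
= 10×3125
= 31250

a_6 = 31250


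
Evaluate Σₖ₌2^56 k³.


Σₖ₌2^56 k³ = [56·57/2]² − [1·2/2]²
= 2547216 − 1 = 2547215

Σk³ = 2547215


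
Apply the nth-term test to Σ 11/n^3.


lim(n→∞) 11/n^3 = 0
lim aₙ = 0 → nth-term test is INCONCLUSIVE
(Need other tests; this is actually a convergent p-series with p=3 > 1)

Inconclusive (lim aₙ = 0; need another test)


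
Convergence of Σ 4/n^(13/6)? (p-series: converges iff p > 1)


p-series test: Σ c/n^p converges if p > 1, diverges if p ≤ 1 (constant c > 0 doesn't affect convergence).
p = 13/6
13/6 > 1 → CONVERGES

Converges (p = 13/6 > 1)


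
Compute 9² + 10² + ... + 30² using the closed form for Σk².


Σₖ₌9^30 k² = Σₖ₌₁^30 k² − Σₖ₌₁^8 k²
= 30·31·61/6 − 8·9·17/6
= 9455 − 204 = 9251

Σk² = 9251


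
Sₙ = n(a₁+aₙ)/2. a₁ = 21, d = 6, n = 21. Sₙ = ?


aₙ = 21 + (21-1)×6 = 141
Sₙ = n(a₁+aₙ)/2 = 21×(21+141)/2
= 21×162/2 = 1701

S_21 = 1701


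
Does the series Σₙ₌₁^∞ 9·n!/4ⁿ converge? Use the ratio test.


aₙ = 9·n!/4^n
a_{n+1}/aₙ = (n+1)!/4^(n+1) × 4^n/n!  (constant 9 cancels)
= (n+1)/4
L = lim(n→∞) (n+1)/4 = ∞
L > 1 → series DIVERGES

Diverges (ratio test: L = ∞ > 1)


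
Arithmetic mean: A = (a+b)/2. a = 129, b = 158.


AM = (129 + 158)/2 = 287/2 = 143.5

AM = 143.5


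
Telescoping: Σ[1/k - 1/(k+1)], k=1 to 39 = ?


Telescoping: adjacent terms cancel.
= 1/1 - 1/40
= 1 - 1/40 = 39/40

Sum = 39/40


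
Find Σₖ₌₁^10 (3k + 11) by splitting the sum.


Σ(3k+11) = 3·Σk + 11·n
= 3·55 + 11·10
= 165 + 110 = 275

Σ = 275


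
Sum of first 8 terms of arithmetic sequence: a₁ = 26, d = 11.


aₙ = 26 + (8-1)×11 = 103
Sₙ = n(a₁+aₙ)/2 = 8×(26+103)/2
= 8×129/2 = 516

S_8 = 516


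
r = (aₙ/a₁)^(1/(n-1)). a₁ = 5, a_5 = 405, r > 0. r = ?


r^(n-1) = aₙ/a₁
r^4 = 405/5 = 81
r = 81^(1/4)
= ±3; taking r > 0 gives r = 3

r = 3


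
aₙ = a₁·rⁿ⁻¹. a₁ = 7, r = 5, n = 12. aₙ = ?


aₙ = a₁·r^(n-1)
= 7×5^11
= 7×48828125
= 341796875

a_12 = 341796875


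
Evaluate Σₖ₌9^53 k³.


Σₖ₌9^53 k³ = [53·54/2]² − [8·9/2]²
= 2047761 − 1296 = 2046465

Σk³ = 2046465


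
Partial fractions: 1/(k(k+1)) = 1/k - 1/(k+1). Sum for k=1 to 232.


1/(k(k+1)) = 1/k - 1/(k+1) (partial fractions)
Telescoping: Σ = 1 - 1/233 = 232/233

Sum = 232/233


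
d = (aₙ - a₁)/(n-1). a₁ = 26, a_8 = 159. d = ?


d = (aₙ - a₁)/(n-1)
= (159 - 26)/(8-1)
= 133/7 = 19

d = 19


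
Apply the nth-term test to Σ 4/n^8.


lim(n→∞) 4/n^8 = 0
lim aₙ = 0 → nth-term test is INCONCLUSIVE
(Need other tests; this is actually a convergent p-series with p=8 > 1)

Inconclusive (lim aₙ = 0; need another test)


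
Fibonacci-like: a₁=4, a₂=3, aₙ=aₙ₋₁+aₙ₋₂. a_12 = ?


Computing iteratively: 4, 3, 7, 10, 17, 27, 44, 71, 115, 186, 301, 487
a_12 = 487

a_12 = 487


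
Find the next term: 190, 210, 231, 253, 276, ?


Pattern: triangular numbers: n(n+1)/2
Terms: 190, 210, 231, 253, 276
Next term = 300

Next term = 300


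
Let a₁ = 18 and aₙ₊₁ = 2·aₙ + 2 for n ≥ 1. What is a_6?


Computing step by step:
a_1 = 18
a_2 = 38
a_3 = 78
a_4 = 158
a_5 = 318
a_6 = 638


a_6 = 638


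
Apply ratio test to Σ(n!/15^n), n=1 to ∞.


aₙ = n!/15^n
a_{n+1}/aₙ = (n+1)!/15^(n+1) × 15^n/n!
= (n+1)/15
L = lim(n→∞) (n+1)/15 = ∞
L > 1 → series DIVERGES

Diverges (ratio test: L = ∞ > 1)


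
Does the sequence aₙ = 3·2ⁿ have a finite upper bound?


aₙ = 3·2ⁿ → as n→∞, aₙ→∞ (since base 2 > 1)
No finite upper bound exists
The sequence is UNBOUNDED

Unbounded (aₙ → ∞ as n → ∞)


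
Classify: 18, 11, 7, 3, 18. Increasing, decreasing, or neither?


Differences: -7, -4, -4, 15
Difference at position 4 is +15 (> 0) but position 1 is -7 (< 0) — sequence both rises and falls
→ NOT monotonic

Not monotonic


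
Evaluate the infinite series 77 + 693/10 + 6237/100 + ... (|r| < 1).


S∞ = a₁/(1-r) = 77/(1 - 9/10)
= 77/(1/10)
= 770

S∞ = 770


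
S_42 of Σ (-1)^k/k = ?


S = -1 + 1/2 - 1/3 + 1/4 - 1/5 + 1/6 - 1/7 + 1/8 ± ...
= -0.6814
(Full series converges to -ln(2) ≈ -0.6931)

S_42 = -0.6814


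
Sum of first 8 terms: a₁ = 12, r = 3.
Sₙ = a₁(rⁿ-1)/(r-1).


Sₙ = 12×(3^8 - 1)/(3 - 1)
= 12×(6561 - 1)/2
= 12×6560/2
= 39360

S_8 = 39360


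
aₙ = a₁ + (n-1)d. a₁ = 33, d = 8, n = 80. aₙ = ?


aₙ = a₁ + (n-1)d
= 33 + (80-1)×8
= 33 + 632
= 665

a_80 = 665


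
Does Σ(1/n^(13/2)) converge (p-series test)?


p-series test: Σ c/n^p converges if p > 1, diverges if p ≤ 1 (constant c > 0 doesn't affect convergence).
p = 13/2
13/2 > 1 → CONVERGES

Converges (p = 13/2 > 1)


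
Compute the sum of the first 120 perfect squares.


n = 120
n(n+1)(2n+1)/6 = 120×121×241/6
= 3499320/6 = 583220

Σk² = 583220


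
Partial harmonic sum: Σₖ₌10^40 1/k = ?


Σₖ₌10^40 1/k = 1/10 + 1/11 + 1/12 + ... + 1/40
= 100584139194439/69388720221600
≈ 1.4496

Sum = 100584139194439/69388720221600 ≈ 1.4496


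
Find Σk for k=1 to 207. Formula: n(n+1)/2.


n(n+1)/2 = 207×208/2 = 43056/2 = 21528

Σk = 21528


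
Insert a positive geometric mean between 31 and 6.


GM = √(31×6) = √186 = 13.6382

GM = 13.6382


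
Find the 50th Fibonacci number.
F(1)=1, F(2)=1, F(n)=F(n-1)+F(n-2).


Fibonacci sequence: 1, 1, 2, 3, 5, 8, 13, 21, 34, 55, 89, ...
F(50) = 12586269025

F(50) = 12586269025


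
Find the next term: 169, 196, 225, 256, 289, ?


Pattern: perfect squares: n²
Terms: 169, 196, 225, 256, 289
Next term = 324

Next term = 324


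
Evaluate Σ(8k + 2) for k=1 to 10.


Σ(8k+2) = 8·Σk + 2·n
= 8·55 + 2·10
= 440 + 20 = 460

Σ = 460


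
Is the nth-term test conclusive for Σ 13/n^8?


lim(n→∞) 13/n^8 = 0
lim aₙ = 0 → nth-term test is INCONCLUSIVE
(Need other tests; this is actually a convergent p-series with p=8 > 1)

Inconclusive (lim aₙ = 0; need another test)


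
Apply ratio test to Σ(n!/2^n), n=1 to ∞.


aₙ = n!/2^n
a_{n+1}/aₙ = (n+1)!/2^(n+1) × 2^n/n!
= (n+1)/2
L = lim(n→∞) (n+1)/2 = ∞
L > 1 → series DIVERGES

Diverges (ratio test: L = ∞ > 1)


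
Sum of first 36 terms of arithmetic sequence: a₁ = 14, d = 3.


aₙ = 14 + (36-1)×3 = 119
Sₙ = n(a₁+aₙ)/2 = 36×(14+119)/2
= 36×133/2 = 2394

S_36 = 2394


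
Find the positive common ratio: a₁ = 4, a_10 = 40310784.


r^(n-1) = aₙ/a₁
r^9 = 40310784/4 = 10077696
r = 10077696^(1/9)
= 6

r = 6


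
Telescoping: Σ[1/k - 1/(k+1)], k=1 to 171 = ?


Telescoping: adjacent terms cancel.
= 1/1 - 1/172
= 1 - 1/172 = 171/172

Sum = 171/172


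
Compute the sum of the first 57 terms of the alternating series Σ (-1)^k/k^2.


S = -1 + 1/4 - 1/9 + 1/16 - 1/25 + 1/36 - 1/49 + 1/64 ± ...
= -0.8226
(Full series converges to -π²/12 ≈ -0.8225)

S_57 = -0.8226


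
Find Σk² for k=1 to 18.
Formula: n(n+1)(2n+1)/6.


n = 18
n(n+1)(2n+1)/6 = 18×19×37/6
= 12654/6 = 2109

Σk² = 2109


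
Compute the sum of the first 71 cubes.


n(n+1)/2 = 71×72/2 = 2556
Σk³ = 2556² = 6533136

Σk³ = 6533136


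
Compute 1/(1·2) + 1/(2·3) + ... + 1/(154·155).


1/(k(k+1)) = 1/k - 1/(k+1) (partial fractions)
Telescoping: Σ = 1 - 1/155 = 154/155

Sum = 154/155


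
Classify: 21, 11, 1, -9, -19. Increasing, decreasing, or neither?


Differences: -10, -10, -10, -10
All differences < 0 → strictly DECREASING

Monotonically decreasing


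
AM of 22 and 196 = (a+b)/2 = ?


AM = (22 + 196)/2 = 218/2 = 109

AM = 109


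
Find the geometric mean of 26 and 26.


GM = √(26×26) = √676 = 26

GM = 26


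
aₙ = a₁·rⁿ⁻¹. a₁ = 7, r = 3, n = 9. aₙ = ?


aₙ = a₁·r^(n-1)
= 7×3^8
= 7×6561
= 45927

a_9 = 45927


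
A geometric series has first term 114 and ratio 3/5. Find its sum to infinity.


S∞ = a₁/(1-r) = 114/(1 - 3/5)
= 114/(2/5)
= 285

S∞ = 285


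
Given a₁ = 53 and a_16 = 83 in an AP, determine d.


d = (aₙ - a₁)/(n-1)
= (83 - 53)/(16-1)
= 30/15 = 2

d = 2


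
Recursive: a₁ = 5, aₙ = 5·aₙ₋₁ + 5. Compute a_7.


Computing step by step:
a_1 = 5
a_2 = 30
a_3 = 155
a_4 = 780
a_5 = 3905
a_6 = 19530
a_7 = 97655


a_7 = 97655


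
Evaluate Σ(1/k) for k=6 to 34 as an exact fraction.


Σₖ₌6^34 1/k = 1/6 + 1/7 + 1/8 + ... + 1/34
= 24087518946229/13127595717600
≈ 1.8349

Sum = 24087518946229/13127595717600 ≈ 1.8349


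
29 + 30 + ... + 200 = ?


Σₖ₌29^200 k = Σₖ₌₁^200 k − Σₖ₌₁^28 k
= 200·201/2 − 28·29/2
= 20100 − 406 = 19694

Σk = 19694


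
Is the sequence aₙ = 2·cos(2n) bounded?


For all n, -1 ≤ cos(2n) ≤ 1, so -2 ≤ 2·cos(2n) ≤ 2
Lower bound: -2, Upper bound: 2
The sequence IS bounded

Bounded (-2 ≤ aₙ ≤ 2)


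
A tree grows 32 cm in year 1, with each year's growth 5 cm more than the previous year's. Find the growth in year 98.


aₙ = a₁ + (n-1)d
= 32 + (98-1)×5
= 32 + 485
= 517

a_98 = 517


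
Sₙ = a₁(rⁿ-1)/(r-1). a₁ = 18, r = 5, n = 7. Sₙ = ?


Sₙ = 18×(5^7 - 1)/(5 - 1)
= 18×(78125 - 1)/4
= 18×78124/4
= 351558

S_7 = 351558


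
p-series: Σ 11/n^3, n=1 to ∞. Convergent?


p-series test: Σ c/n^p converges if p > 1, diverges if p ≤ 1 (constant c > 0 doesn't affect convergence).
p = 3
3 > 1 → CONVERGES

Converges (p = 3 > 1)


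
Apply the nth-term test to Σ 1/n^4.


lim(n→∞) 1/n^4 = 0
lim aₙ = 0 → nth-term test is INCONCLUSIVE
(Need other tests; this is actually a convergent p-series with p=4 > 1)

Inconclusive (lim aₙ = 0; need another test)


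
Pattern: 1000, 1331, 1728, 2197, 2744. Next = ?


Pattern: perfect cubes: n³
Terms: 1000, 1331, 1728, 2197, 2744
Next term = 3375

Next term = 3375


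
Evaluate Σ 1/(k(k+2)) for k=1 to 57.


1/(k(k+2)) = (1/2)·(1/k - 1/(k+2)) (partial fractions)
Telescoping: Σ = (1/2)·(1 + 1/2 - 1/58 - 1/59) = 1254/1711

Sum = 1254/1711


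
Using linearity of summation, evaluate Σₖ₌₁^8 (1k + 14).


Σ(1k+14) = 1·Σk + 14·n
= 1·36 + 14·8
= 36 + 112 = 148

Σ = 148


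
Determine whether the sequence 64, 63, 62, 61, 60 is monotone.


Differences: -1, -1, -1, -1
All differences < 0 → strictly DECREASING

Monotonically decreasing


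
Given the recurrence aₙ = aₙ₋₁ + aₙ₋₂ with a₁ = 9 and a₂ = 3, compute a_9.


Computing iteratively: 9, 3, 12, 15, 27, 42, 69, 111, 180
a_9 = 180

a_9 = 180


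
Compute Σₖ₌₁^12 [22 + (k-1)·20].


aₙ = 22 + (12-1)×20 = 242
Sₙ = n(a₁+aₙ)/2 = 12×(22+242)/2
= 12×264/2 = 1584

S_12 = 1584


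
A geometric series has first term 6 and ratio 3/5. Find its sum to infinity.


S∞ = a₁/(1-r) = 6/(1 - 3/5)
= 6/(2/5)
= 15

S∞ = 15


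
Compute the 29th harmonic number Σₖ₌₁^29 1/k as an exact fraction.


H_29 = 1/1 + 1/2 + 1/3 + ... + 1/29
= 9227046511387/2329089562800
≈ 3.9617

H_29 = 9227046511387/2329089562800 ≈ 3.9617


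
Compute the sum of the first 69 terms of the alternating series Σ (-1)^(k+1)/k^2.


S = 1 - 1/4 + 1/9 - 1/16 + 1/25 - 1/36 + 1/49 - 1/64 ± ...
= 0.8226
(Full series converges to +π²/12 ≈ +0.8225)

S_69 = 0.8226


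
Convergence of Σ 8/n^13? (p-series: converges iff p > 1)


p-series test: Σ c/n^p converges if p > 1, diverges if p ≤ 1 (constant c > 0 doesn't affect convergence).
p = 13
13 > 1 → CONVERGES

Converges (p = 13 > 1)


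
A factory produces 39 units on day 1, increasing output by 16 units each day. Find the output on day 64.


aₙ = a₁ + (n-1)d
= 39 + (64-1)×16
= 39 + 1008
= 1047

a_64 = 1047


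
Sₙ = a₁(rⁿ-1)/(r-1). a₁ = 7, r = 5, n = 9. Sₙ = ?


Sₙ = 7×(5^9 - 1)/(5 - 1)
= 7×(1953125 - 1)/4
= 7×1953124/4
= 3417967

S_9 = 3417967


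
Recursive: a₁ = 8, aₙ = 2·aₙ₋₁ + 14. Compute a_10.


Computing step by step:
a_1 = 8
a_2 = 30
a_3 = 74
a_4 = 162
a_5 = 338
a_6 = 690
a_7 = 1394
a_8 = 2802
a_9 = 5618
a_10 = 11250


a_10 = 11250


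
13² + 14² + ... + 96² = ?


Σₖ₌13^96 k² = Σₖ₌₁^96 k² − Σₖ₌₁^12 k²
= 96·97·193/6 − 12·13·25/6
= 299536 − 650 = 298886

Σk² = 298886


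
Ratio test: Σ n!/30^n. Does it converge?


aₙ = n!/30^n
a_{n+1}/aₙ = (n+1)!/30^(n+1) × 30^n/n!
= (n+1)/30
L = lim(n→∞) (n+1)/30 = ∞
L > 1 → series DIVERGES

Diverges (ratio test: L = ∞ > 1)


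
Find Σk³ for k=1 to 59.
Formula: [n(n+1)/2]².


n(n+1)/2 = 59×60/2 = 1770
Σk³ = 1770² = 3132900

Σk³ = 3132900


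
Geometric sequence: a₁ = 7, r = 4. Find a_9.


aₙ = a₁·r^(n-1)
= 7×4^8
= 7×65536
= 458752

a_9 = 458752


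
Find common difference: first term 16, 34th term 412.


d = (aₙ - a₁)/(n-1)
= (412 - 16)/(34-1)
= 396/33 = 12

d = 12


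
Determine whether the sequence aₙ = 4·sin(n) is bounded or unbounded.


For all n, -1 ≤ sin(n) ≤ 1, so -4 ≤ 4·sin(n) ≤ 4
Lower bound: -4, Upper bound: 4
The sequence IS bounded

Bounded (-4 ≤ aₙ ≤ 4)


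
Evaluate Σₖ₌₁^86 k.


n(n+1)/2 = 86×87/2 = 7482/2 = 3741

Σk = 3741


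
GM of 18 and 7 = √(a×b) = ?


GM = √(18×7) = √126 = 11.225

GM = 11.225


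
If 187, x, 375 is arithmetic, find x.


AM = (187 + 375)/2 = 562/2 = 281

AM = 281


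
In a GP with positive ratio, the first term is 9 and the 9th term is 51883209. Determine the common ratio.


r^(n-1) = aₙ/a₁
r^8 = 51883209/9 = 5764801
r = 5764801^(1/8)
= ±7; taking r > 0 gives r = 7

r = 7


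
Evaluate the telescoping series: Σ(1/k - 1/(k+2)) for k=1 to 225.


Telescoping with gap 2: two head and two tail terms survive.
= (1 + 1/2) - (1/226 + 1/227)
= 3/2 - 1/226 - 1/227 = 38250/25651

Sum = 38250/25651


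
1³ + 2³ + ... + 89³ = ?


n(n+1)/2 = 89×90/2 = 4005
Σk³ = 4005² = 16040025

Σk³ = 16040025


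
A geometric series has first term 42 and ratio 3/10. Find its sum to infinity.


S∞ = a₁/(1-r) = 42/(1 - 3/10)
= 42/(7/10)
= 60

S∞ = 60


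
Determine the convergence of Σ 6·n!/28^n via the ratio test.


aₙ = 6·n!/28^n
a_{n+1}/aₙ = (n+1)!/28^(n+1) × 28^n/n!  (constant 6 cancels)
= (n+1)/28
L = lim(n→∞) (n+1)/28 = ∞
L > 1 → series DIVERGES

Diverges (ratio test: L = ∞ > 1)


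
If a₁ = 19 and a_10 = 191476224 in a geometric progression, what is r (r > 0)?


r^(n-1) = aₙ/a₁
r^9 = 191476224/19 = 10077696
r = 10077696^(1/9)
= 6

r = 6


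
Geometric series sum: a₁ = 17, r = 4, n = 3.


Sₙ = 17×(4^3 - 1)/(4 - 1)
= 17×(64 - 1)/3
= 17×63/3
= 357

S_3 = 357


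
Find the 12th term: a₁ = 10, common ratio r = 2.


aₙ = a₁·r^(n-1)
= 10×2^11
= 10×2048
= 20480

a_12 = 20480


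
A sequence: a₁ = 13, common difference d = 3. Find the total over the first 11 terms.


aₙ = 13 + (11-1)×3 = 43
Sₙ = n(a₁+aₙ)/2 = 11×(13+43)/2
= 11×56/2 = 308

S_11 = 308


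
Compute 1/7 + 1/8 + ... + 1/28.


Σₖ₌7^28 1/k = 1/7 + 1/8 + 1/9 + ... + 1/28
= 118636677563/80313433200
≈ 1.4772

Sum = 118636677563/80313433200 ≈ 1.4772


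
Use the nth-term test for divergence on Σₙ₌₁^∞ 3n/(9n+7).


lim(n→∞) 3n/(9n+7) = 3/9 = 1/3  (divide numerator and denominator by n)
lim aₙ = 1/3 ≠ 0 → series DIVERGES

Diverges (lim aₙ = 1/3 ≠ 0)


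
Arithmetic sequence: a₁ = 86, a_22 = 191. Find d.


d = (aₙ - a₁)/(n-1)
= (191 - 86)/(22-1)
= 105/21 = 5

d = 5


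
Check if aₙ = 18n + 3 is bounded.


aₙ = 18n + 3 → as n→∞, aₙ→∞
No finite upper bound exists
The sequence is UNBOUNDED

Unbounded (aₙ → ∞ as n → ∞)


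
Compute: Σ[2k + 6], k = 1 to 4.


Σ(2k+6) = 2·Σk + 6·n
= 2·10 + 6·4
= 20 + 24 = 44

Σ = 44


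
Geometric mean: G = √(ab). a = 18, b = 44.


GM = √(18×44) = √792 = 28.1425

GM = 28.1425


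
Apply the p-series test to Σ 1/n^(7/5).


p-series test: Σ c/n^p converges if p > 1, diverges if p ≤ 1 (constant c > 0 doesn't affect convergence).
p = 7/5
7/5 > 1 → CONVERGES

Converges (p = 7/5 > 1)


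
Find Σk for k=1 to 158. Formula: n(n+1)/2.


n(n+1)/2 = 158×159/2 = 25122/2 = 12561

Σk = 12561


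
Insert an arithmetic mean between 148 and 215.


AM = (148 + 215)/2 = 363/2 = 181.5

AM = 181.5


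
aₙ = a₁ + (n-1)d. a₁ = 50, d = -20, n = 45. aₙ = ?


aₙ = a₁ + (n-1)d
= 50 + (45-1)×-20
= 50 - 880
= -830

a_45 = -830


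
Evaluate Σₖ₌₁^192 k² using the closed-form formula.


n = 192
n(n+1)(2n+1)/6 = 192×193×385/6
= 14266560/6 = 2377760

Σk² = 2377760


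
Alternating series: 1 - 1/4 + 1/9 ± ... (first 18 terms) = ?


S = 1 - 1/4 + 1/9 - 1/16 + 1/25 - 1/36 + 1/49 - 1/64 ± ...
= 0.821
(Full series converges to +π²/12 ≈ +0.8225)

S_18 = 0.821


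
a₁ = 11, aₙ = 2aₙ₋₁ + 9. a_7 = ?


Computing step by step:
a_1 = 11
a_2 = 31
a_3 = 71
a_4 = 151
a_5 = 311
a_6 = 631
a_7 = 1271


a_7 = 1271


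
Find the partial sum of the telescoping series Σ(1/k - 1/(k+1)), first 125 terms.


Telescoping: adjacent terms cancel.
= 1/1 - 1/126
= 1 - 1/126 = 125/126

Sum = 125/126


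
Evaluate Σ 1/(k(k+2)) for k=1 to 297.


1/(k(k+2)) = (1/2)·(1/k - 1/(k+2)) (partial fractions)
Telescoping: Σ = (1/2)·(1 + 1/2 - 1/298 - 1/299) = 33264/44551

Sum = 33264/44551


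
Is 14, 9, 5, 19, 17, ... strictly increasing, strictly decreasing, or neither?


Differences: -5, -4, 14, -2
Difference at position 3 is +14 (> 0) but position 1 is -5 (< 0) — sequence both rises and falls
→ NOT monotonic

Not monotonic


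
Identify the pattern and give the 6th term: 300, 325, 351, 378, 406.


Pattern: triangular numbers: n(n+1)/2
Terms: 300, 325, 351, 378, 406
Next term = 435

Next term = 435


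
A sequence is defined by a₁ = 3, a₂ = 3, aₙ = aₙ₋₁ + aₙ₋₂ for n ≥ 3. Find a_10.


Computing iteratively: 3, 3, 6, 9, 15, 24, 39, 63, 102, 165
a_10 = 165

a_10 = 165


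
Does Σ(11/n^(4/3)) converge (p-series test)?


p-series test: Σ c/n^p converges if p > 1, diverges if p ≤ 1 (constant c > 0 doesn't affect convergence).
p = 4/3
4/3 > 1 → CONVERGES

Converges (p = 4/3 > 1)


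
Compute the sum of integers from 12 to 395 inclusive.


Σₖ₌12^395 k = Σₖ₌₁^395 k − Σₖ₌₁^11 k
= 395·396/2 − 11·12/2
= 78210 − 66 = 78144

Σk = 78144


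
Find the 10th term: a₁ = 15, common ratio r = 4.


aₙ = a₁·r^(n-1)
= 15×4^9
= 15×262144
= 3932160

a_10 = 3932160


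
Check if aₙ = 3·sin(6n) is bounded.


For all n, -1 ≤ sin(6n) ≤ 1, so -3 ≤ 3·sin(6n) ≤ 3
Lower bound: -3, Upper bound: 3
The sequence IS bounded

Bounded (-3 ≤ aₙ ≤ 3)


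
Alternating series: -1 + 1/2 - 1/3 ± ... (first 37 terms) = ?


S = -1 + 1/2 - 1/3 + 1/4 - 1/5 + 1/6 - 1/7 + 1/8 ± ...
= -0.7065
(Full series converges to -ln(2) ≈ -0.6931)

S_37 = -0.7065


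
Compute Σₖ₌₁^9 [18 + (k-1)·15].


aₙ = 18 + (9-1)×15 = 138
Sₙ = n(a₁+aₙ)/2 = 9×(18+138)/2
= 9×156/2 = 702

S_9 = 702


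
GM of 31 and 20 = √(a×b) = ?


GM = √(31×20) = √620 = 24.8998

GM = 24.8998


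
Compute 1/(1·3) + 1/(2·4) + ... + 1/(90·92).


1/(k(k+2)) = (1/2)·(1/k - 1/(k+2)) (partial fractions)
Telescoping: Σ = (1/2)·(1 + 1/2 - 1/91 - 1/92) = 12375/16744

Sum = 12375/16744


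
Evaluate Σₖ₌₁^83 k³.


n(n+1)/2 = 83×84/2 = 3486
Σk³ = 3486² = 12152196

Σk³ = 12152196


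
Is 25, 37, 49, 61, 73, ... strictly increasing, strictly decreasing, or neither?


Differences: 12, 12, 12, 12
All differences > 0 → strictly INCREASING

Monotonically increasing


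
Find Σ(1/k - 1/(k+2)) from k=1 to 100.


Telescoping with gap 2: two head and two tail terms survive.
= (1 + 1/2) - (1/101 + 1/102)
= 3/2 - 1/101 - 1/102 = 7625/5151

Sum = 7625/5151


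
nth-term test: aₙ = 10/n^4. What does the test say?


lim(n→∞) 10/n^4 = 0
lim aₙ = 0 → nth-term test is INCONCLUSIVE
(Need other tests; this is actually a convergent p-series with p=4 > 1)

Inconclusive (lim aₙ = 0; need another test)


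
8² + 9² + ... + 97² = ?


Σₖ₌8^97 k² = Σₖ₌₁^97 k² − Σₖ₌₁^7 k²
= 97·98·195/6 − 7·8·15/6
= 308945 − 140 = 308805

Σk² = 308805


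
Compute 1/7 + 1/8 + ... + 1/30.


Σₖ₌7^30 1/k = 1/7 + 1/8 + 1/9 + ... + 1/30
= 3598413401287/2329089562800
≈ 1.545

Sum = 3598413401287/2329089562800 ≈ 1.545


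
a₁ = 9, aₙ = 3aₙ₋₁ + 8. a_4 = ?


Computing step by step:
a_1 = 9
a_2 = 35
a_3 = 113
a_4 = 347


a_4 = 347


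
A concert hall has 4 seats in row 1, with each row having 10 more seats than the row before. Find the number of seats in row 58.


aₙ = a₁ + (n-1)d
= 4 + (58-1)×10
= 4 + 570
= 574

a_58 = 574


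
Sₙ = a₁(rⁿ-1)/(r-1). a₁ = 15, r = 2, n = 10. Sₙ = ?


Sₙ = 15×(2^10 - 1)/(2 - 1)
= 15×(1024 - 1)/1
= 15×1023/1
= 15345

S_10 = 15345


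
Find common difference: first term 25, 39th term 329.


d = (aₙ - a₁)/(n-1)
= (329 - 25)/(39-1)
= 304/38 = 8

d = 8


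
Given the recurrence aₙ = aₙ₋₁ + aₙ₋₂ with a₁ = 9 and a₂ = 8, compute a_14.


Computing iteratively: 9, 8, 17, 25, 42, 67, 109, 176, 285, 461, 746, 1207, ...
a_14 = 3160

a_14 = 3160


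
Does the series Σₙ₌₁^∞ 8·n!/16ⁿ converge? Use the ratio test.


aₙ = 8·n!/16^n
a_{n+1}/aₙ = (n+1)!/16^(n+1) × 16^n/n!  (constant 8 cancels)
= (n+1)/16
L = lim(n→∞) (n+1)/16 = ∞
L > 1 → series DIVERGES

Diverges (ratio test: L = ∞ > 1)


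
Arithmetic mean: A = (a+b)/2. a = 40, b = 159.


AM = (40 + 159)/2 = 199/2 = 99.5

AM = 99.5


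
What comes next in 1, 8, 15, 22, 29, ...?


Pattern: arithmetic (d=7)
Terms: 1, 8, 15, 22, 29
Next term = 36

Next term = 36


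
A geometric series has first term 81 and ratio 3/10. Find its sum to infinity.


S∞ = a₁/(1-r) = 81/(1 - 3/10)
= 81/(7/10)
= 810/7

S∞ = 810/7


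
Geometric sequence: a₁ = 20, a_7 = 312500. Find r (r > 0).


r^(n-1) = aₙ/a₁
r^6 = 312500/20 = 15625
r = 15625^(1/6)
= ±5; taking r > 0 gives r = 5

r = 5
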